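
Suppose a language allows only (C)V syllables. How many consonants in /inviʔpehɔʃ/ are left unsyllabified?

3

Syllabifying with onset maximization leaves /n/, /ʔ/, /ʃ/ stranded (no codas are permitted; onsets are limited to one consonant).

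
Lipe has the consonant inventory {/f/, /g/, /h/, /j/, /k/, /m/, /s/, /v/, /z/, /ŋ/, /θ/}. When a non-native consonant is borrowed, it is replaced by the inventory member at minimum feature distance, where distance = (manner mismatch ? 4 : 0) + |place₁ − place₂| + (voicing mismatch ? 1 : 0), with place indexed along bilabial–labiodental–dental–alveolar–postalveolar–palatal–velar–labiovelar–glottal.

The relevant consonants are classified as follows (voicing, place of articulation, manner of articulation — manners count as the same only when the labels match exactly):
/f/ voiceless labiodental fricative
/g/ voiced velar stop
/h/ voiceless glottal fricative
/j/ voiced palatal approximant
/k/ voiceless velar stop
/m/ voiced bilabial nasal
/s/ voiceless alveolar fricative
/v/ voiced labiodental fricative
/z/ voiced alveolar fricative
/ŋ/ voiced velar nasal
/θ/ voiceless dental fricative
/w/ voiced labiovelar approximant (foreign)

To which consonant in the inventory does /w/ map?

j

/j/ is closest: same manner (approximant), place distance 2 (labiovelar→palatal), same voicing; total 2. Next closest is /g/ at distance 5.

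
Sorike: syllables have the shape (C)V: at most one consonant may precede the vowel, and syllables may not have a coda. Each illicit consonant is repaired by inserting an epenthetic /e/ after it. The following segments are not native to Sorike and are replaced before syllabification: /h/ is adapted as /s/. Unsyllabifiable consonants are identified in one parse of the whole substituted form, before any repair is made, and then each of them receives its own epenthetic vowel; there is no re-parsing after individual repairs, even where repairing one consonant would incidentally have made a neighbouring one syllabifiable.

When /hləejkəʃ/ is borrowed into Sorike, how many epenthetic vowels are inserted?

After substitution the input is /sləejkəʃ/.
The unsyllabifiable consonants are /s/, /j/, /ʃ/; each receives one epenthetic vowel.

3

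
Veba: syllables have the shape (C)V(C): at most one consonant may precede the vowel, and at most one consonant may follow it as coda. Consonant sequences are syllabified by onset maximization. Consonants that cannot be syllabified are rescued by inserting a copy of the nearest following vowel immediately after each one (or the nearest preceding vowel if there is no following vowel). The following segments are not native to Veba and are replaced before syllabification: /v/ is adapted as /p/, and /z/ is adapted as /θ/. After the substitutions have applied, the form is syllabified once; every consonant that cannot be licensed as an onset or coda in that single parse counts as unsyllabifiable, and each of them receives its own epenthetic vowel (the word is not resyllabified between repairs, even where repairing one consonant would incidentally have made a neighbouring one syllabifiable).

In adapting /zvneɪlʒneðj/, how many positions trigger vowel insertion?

After substitution the input is /θpneɪlʒneðj/.
The unsyllabifiable consonants are /θ/, /p/, /ʒ/, /j/; each receives one epenthetic vowel.

4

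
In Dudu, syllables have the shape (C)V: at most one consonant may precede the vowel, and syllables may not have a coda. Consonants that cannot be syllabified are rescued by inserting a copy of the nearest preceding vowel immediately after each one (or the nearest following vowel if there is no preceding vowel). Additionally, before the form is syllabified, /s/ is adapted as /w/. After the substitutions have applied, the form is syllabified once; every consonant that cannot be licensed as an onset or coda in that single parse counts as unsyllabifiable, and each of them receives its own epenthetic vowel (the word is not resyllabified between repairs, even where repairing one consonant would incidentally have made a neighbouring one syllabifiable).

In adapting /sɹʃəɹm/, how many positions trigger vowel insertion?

After substitution the input is /wɹʃəɹm/.
The unsyllabifiable consonants are /w/, /ɹ/, /ɹ/, /m/; each receives one epenthetic vowel.

4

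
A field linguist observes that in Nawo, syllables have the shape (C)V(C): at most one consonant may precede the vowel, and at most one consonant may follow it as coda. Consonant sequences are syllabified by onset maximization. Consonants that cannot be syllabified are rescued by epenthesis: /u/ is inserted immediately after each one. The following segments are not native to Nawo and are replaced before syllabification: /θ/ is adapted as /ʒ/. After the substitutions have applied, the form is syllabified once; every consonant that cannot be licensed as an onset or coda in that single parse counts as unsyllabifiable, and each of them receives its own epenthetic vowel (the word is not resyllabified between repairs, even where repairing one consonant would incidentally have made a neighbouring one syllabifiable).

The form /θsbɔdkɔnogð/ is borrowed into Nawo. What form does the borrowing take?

ʒusubɔdkɔnogðu

Substitution: /θ/ → /ʒ/, giving /ʒsbɔdkɔnogð/.
The consonants /ʒ/, /s/, /ð/ cannot be parsed into a legal (C)V(C) syllable (at most one coda consonant is licensed; onsets are limited to one consonant).
Epenthesis after each stranded consonant: /ʒ/ → /ʒu/, /s/ → /su/, /ð/ → /ðu/.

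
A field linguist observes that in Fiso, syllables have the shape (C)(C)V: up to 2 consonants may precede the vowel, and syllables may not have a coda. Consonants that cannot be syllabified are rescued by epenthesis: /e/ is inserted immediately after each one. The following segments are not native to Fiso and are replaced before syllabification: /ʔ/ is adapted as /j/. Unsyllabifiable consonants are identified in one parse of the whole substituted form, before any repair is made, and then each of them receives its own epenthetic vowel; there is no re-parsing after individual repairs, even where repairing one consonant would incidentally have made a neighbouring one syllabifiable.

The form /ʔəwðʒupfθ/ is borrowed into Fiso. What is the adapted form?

Substitution: /ʔ/ → /j/, giving /jəwðʒupfθ/.
Syllabifying with onset maximization leaves /w/, /p/, /f/, /θ/ stranded (no codas are permitted; onsets may contain at most 2 consonants).
Epenthesis after each stranded consonant: /w/ → /we/, /p/ → /pe/, /f/ → /fe/, /θ/ → /θe/.

jəweðʒupefeθe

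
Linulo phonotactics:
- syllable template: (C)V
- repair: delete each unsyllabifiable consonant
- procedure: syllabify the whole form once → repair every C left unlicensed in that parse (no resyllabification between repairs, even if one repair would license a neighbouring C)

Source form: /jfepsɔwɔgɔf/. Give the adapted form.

fesɔwɔgɔ

Syllabifying with onset maximization leaves /j/, /p/, /f/ stranded (no codas are permitted; onsets are limited to one consonant).
Each unlicensed consonant is deleted: /j/, /p/, /f/.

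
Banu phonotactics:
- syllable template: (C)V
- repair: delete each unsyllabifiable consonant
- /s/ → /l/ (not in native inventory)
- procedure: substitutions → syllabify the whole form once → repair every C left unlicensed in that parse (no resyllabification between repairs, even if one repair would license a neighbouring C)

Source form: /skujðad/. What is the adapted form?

kuða

Substitution: /s/ → /l/, giving /lkujðad/.
Syllabifying with onset maximization leaves /l/, /j/, /d/ stranded (no codas are permitted; onsets are limited to one consonant).
Each unlicensed consonant is deleted: /l/, /j/, /d/.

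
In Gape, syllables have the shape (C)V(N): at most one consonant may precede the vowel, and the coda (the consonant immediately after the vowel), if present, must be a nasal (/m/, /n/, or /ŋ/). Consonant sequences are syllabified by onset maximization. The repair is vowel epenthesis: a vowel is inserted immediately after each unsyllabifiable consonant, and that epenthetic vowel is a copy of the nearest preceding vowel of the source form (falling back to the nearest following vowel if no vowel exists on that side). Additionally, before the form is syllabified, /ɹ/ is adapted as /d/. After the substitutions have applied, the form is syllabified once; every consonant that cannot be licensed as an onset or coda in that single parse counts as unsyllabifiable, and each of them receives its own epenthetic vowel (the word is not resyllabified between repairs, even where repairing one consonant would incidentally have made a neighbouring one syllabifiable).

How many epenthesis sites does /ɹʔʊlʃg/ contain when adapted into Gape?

4

After substitution the input is /dʔʊlʃg/.
The unsyllabifiable consonants are /d/, /l/, /ʃ/, /g/; each receives one epenthetic vowel.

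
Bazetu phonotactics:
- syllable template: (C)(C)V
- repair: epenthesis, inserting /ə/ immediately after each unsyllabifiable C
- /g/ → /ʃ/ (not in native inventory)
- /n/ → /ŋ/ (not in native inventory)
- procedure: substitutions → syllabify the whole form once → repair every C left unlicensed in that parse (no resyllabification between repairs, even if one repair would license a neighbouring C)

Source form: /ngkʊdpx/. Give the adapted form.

ŋəʃkʊdəpəxə

Substitution: /n/ → /ŋ/, /g/ → /ʃ/, giving /ŋʃkʊdpx/.
The consonants /ŋ/, /d/, /p/, /x/ cannot be parsed into a legal (C)(C)V syllable (no codas are permitted; onsets may contain at most 2 consonants).
Epenthesis after each stranded consonant: /ŋ/ → /ŋə/, /d/ → /də/, /p/ → /pə/, /x/ → /xə/.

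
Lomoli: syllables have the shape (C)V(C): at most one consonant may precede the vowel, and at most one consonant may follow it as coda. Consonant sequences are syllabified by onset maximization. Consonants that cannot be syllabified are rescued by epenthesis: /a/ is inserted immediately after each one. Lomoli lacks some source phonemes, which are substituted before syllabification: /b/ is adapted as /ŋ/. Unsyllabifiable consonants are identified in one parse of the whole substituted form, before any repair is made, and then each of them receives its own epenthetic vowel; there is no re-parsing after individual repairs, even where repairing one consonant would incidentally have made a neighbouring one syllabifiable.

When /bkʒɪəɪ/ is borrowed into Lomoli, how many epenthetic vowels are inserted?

After substitution the input is /ŋkʒɪəɪ/.
The unsyllabifiable consonants are /ŋ/, /k/; each receives one epenthetic vowel.

2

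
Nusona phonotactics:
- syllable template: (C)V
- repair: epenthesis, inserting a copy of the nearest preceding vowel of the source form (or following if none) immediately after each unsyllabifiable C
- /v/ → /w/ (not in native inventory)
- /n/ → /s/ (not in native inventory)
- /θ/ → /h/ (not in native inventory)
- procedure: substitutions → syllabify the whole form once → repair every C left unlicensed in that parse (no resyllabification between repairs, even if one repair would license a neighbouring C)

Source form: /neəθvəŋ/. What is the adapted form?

seəhəwəŋə

Substitution: /n/ → /s/, /θ/ → /h/, /v/ → /w/, giving /seəhwəŋ/.
Under (C)V, the unsyllabifiable consonants are /h/, /ŋ/ (no codas are permitted; onsets are limited to one consonant).
Each unlicensed consonant becomes the onset of a new syllable: /h/ → /hə/, /ŋ/ → /ŋə/.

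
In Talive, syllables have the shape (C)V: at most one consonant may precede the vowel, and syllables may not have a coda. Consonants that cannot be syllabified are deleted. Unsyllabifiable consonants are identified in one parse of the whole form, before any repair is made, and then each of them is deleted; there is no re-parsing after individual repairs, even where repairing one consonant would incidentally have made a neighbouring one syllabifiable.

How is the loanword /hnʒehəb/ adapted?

The consonants /h/, /n/, /b/ cannot be parsed into a legal (C)V syllable (no codas are permitted; onsets are limited to one consonant).
Each unlicensed consonant is deleted: /h/, /n/, /b/.

ʒehə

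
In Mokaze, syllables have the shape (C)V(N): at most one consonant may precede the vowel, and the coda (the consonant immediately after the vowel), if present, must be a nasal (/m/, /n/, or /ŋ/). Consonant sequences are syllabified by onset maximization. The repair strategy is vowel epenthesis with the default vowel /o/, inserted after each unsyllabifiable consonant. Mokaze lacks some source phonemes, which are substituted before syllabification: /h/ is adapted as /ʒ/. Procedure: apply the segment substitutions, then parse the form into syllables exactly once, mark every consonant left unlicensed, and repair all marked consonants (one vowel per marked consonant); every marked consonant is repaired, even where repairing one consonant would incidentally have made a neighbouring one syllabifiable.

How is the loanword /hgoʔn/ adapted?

Substitution: /h/ → /ʒ/, giving /ʒgoʔn/.
Syllabifying with onset maximization leaves /ʒ/, /ʔ/, /n/ stranded (only a nasal (/m/, /n/, or /ŋ/) is licensed in coda position; onsets are limited to one consonant).
Each unlicensed consonant becomes the onset of a new syllable: /ʒ/ → /ʒo/, /ʔ/ → /ʔo/, /n/ → /no/.

ʒogoʔono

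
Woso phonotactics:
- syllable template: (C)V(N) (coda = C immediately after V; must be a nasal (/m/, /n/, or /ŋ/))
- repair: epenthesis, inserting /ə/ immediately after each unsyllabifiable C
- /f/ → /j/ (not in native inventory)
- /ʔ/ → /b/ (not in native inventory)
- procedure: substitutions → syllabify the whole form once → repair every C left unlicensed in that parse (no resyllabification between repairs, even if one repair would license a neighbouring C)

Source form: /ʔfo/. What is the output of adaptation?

bəjo

Substitution: /ʔ/ → /b/, /f/ → /j/, giving /bjo/.
Under (C)V(N), the unsyllabifiable consonants are /b/ (only a nasal (/m/, /n/, or /ŋ/) is licensed in coda position; onsets are limited to one consonant).
Epenthesis after each stranded consonant: /b/ → /bə/.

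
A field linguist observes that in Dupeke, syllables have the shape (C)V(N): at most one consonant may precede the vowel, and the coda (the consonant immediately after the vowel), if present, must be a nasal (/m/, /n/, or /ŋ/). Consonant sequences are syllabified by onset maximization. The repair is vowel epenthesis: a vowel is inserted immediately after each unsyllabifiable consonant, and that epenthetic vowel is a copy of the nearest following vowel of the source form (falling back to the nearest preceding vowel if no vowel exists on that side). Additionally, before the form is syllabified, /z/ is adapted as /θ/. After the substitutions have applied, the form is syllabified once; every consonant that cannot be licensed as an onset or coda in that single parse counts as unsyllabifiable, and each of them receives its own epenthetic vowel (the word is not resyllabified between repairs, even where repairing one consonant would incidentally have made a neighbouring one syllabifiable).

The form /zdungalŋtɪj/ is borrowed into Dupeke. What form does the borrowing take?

Substitution: /z/ → /θ/, giving /θdungalŋtɪj/.
Syllabifying with onset maximization leaves /θ/, /l/, /ŋ/, /j/ stranded (only a nasal (/m/, /n/, or /ŋ/) is licensed in coda position; onsets are limited to one consonant).
Each unlicensed consonant becomes the onset of a new syllable: /θ/ → /θu/, /l/ → /lɪ/, /ŋ/ → /ŋɪ/, /j/ → /jɪ/.

θudungalɪŋɪtɪjɪ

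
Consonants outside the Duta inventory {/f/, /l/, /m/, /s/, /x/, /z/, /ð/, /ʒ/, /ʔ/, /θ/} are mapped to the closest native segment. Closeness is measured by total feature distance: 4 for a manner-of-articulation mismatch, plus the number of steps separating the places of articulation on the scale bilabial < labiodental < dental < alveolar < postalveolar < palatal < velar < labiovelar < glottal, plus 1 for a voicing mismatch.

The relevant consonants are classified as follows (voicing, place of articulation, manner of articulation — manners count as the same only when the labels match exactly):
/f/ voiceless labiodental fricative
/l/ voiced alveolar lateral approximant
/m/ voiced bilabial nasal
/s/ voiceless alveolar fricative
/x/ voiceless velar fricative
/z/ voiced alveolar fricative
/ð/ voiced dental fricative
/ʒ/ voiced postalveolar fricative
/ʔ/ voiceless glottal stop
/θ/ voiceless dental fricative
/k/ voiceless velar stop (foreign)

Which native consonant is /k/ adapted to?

ʔ

/ʔ/ is closest: same manner (stop), place distance 2 (velar→glottal), same voicing; total 2. Next closest is /x/ at distance 4.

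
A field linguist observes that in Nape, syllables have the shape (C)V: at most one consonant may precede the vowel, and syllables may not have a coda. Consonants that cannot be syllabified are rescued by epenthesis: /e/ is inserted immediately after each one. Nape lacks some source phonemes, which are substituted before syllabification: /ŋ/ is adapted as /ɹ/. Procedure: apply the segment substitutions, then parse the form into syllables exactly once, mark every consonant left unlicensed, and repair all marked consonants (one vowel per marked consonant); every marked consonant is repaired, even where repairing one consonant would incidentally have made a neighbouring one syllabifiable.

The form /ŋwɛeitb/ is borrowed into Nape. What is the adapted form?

Substitution: /ŋ/ → /ɹ/, giving /ɹwɛeitb/.
Syllabifying with onset maximization leaves /ɹ/, /t/, /b/ stranded (no codas are permitted; onsets are limited to one consonant).
Inserting the epenthetic vowel yields /ɹ/ → /ɹe/, /t/ → /te/, /b/ → /be/.

ɹewɛeitebe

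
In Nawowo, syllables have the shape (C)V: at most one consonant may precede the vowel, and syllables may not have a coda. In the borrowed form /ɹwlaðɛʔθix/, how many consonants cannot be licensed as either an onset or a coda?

Under (C)V, the unsyllabifiable consonants are /ɹ/, /w/, /ʔ/, /x/ (no codas are permitted; onsets are limited to one consonant).

4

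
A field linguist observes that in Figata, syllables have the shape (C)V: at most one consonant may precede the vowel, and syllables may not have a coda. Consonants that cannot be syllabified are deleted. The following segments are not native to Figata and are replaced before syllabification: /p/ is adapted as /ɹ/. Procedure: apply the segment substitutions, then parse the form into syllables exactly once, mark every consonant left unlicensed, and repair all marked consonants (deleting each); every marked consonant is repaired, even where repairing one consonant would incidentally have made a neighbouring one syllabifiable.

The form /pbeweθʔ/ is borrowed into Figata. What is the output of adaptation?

bewe

Substitution: /p/ → /ɹ/, giving /ɹbeweθʔ/.
Under (C)V, the unsyllabifiable consonants are /ɹ/, /θ/, /ʔ/ (no codas are permitted; onsets are limited to one consonant).
Each unlicensed consonant is deleted: /ɹ/, /θ/, /ʔ/.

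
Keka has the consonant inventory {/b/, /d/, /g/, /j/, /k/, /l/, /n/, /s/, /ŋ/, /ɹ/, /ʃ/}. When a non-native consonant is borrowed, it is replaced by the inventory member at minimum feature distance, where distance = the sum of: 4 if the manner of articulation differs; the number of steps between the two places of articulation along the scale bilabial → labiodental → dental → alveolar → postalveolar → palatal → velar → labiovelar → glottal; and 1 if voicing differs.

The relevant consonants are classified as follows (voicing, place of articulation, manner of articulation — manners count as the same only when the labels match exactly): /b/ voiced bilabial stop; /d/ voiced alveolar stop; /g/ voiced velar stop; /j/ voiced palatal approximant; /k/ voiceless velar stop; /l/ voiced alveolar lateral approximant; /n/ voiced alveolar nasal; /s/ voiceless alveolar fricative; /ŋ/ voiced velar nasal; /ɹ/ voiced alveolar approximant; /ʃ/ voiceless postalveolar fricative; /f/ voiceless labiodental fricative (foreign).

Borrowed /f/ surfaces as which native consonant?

/s/ is closest: same manner (fricative), place distance 2 (labiodental→alveolar), same voicing; total 2. Next closest is /ʃ/ at distance 3.

s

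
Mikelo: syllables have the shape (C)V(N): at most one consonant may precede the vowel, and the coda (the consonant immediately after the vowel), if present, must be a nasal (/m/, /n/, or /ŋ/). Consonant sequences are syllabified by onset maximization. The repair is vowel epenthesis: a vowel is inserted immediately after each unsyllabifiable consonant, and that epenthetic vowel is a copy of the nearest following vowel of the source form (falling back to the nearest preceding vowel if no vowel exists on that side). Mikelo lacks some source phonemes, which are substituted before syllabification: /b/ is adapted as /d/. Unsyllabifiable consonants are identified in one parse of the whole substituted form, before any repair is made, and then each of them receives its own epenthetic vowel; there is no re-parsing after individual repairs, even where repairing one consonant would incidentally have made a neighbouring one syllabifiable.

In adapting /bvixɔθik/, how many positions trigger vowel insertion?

2

After substitution the input is /dvixɔθik/.
The unsyllabifiable consonants are /d/, /k/; each receives one epenthetic vowel.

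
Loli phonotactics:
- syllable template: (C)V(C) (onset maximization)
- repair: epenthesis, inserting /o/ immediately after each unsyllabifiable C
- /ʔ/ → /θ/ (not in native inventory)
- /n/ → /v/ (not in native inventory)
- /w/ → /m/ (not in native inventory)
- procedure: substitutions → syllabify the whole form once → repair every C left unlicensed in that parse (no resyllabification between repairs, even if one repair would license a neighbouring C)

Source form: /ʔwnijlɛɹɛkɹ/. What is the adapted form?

Substitution: /ʔ/ → /θ/, /w/ → /m/, /n/ → /v/, giving /θmvijlɛɹɛkɹ/.
The consonants /θ/, /m/, /ɹ/ cannot be parsed into a legal (C)V(C) syllable (at most one coda consonant is licensed; onsets are limited to one consonant).
Each unlicensed consonant becomes the onset of a new syllable: /θ/ → /θo/, /m/ → /mo/, /ɹ/ → /ɹo/.

θomovijlɛɹɛkɹo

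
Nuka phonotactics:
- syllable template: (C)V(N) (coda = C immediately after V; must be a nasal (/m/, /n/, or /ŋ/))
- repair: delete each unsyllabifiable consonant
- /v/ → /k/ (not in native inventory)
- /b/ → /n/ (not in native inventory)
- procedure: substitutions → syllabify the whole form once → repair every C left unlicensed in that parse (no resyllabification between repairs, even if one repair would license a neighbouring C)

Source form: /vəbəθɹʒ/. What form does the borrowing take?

kənə

Substitution: /v/ → /k/, /b/ → /n/, giving /kənəθɹʒ/.
Under (C)V(N), the unsyllabifiable consonants are /θ/, /ɹ/, /ʒ/ (only a nasal (/m/, /n/, or /ŋ/) is licensed in coda position; onsets are limited to one consonant).
Each unlicensed consonant is deleted: /θ/, /ɹ/, /ʒ/.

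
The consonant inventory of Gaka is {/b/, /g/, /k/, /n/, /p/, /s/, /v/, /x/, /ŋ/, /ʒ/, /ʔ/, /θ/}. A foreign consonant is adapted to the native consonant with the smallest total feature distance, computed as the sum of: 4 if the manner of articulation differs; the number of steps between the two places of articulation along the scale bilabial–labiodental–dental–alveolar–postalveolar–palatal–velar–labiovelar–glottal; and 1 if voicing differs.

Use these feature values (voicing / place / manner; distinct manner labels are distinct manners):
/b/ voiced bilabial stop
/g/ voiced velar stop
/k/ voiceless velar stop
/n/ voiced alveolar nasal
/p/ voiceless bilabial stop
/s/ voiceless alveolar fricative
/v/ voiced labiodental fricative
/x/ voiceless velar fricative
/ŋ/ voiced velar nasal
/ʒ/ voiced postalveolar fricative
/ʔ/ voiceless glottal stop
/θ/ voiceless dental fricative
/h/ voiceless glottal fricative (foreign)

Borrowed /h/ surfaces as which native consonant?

x

/x/ is closest: same manner (fricative), place distance 2 (glottal→velar), same voicing; total 2. Next closest is /ʔ/ at distance 4.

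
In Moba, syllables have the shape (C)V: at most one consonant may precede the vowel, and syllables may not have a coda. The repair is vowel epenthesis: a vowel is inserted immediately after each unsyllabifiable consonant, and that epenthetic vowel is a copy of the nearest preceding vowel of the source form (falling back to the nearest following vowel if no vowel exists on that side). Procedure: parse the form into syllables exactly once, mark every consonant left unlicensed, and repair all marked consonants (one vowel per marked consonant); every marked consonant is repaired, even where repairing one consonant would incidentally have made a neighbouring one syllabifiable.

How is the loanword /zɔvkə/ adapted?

zɔvɔkə

Syllabifying with onset maximization leaves /v/ stranded (no codas are permitted; onsets are limited to one consonant).
Epenthesis after each stranded consonant: /v/ → /vɔ/.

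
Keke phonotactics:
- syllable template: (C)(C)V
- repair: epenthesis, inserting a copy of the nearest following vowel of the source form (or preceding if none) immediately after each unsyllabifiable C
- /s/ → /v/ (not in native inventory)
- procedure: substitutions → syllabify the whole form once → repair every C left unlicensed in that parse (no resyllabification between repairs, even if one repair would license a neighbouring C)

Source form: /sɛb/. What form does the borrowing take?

Substitution: /s/ → /v/, giving /vɛb/.
The consonants /b/ cannot be parsed into a legal (C)(C)V syllable (no codas are permitted; onsets may contain at most 2 consonants).
Epenthesis after each stranded consonant: /b/ → /bɛ/.

vɛbɛ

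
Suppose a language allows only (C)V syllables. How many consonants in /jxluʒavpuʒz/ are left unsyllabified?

Syllabifying with onset maximization leaves /j/, /x/, /v/, /ʒ/, /z/ stranded (no codas are permitted; onsets are limited to one consonant).

5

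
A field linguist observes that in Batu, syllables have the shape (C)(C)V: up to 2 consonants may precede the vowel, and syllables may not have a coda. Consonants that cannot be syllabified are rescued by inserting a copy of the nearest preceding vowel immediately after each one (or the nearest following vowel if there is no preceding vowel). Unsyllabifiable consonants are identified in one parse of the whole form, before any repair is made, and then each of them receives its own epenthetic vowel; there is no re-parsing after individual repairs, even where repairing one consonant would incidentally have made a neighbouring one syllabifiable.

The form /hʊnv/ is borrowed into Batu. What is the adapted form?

The consonants /n/, /v/ cannot be parsed into a legal (C)(C)V syllable (no codas are permitted; onsets may contain at most 2 consonants).
Epenthesis after each stranded consonant: /n/ → /nʊ/, /v/ → /vʊ/.

hʊnʊvʊ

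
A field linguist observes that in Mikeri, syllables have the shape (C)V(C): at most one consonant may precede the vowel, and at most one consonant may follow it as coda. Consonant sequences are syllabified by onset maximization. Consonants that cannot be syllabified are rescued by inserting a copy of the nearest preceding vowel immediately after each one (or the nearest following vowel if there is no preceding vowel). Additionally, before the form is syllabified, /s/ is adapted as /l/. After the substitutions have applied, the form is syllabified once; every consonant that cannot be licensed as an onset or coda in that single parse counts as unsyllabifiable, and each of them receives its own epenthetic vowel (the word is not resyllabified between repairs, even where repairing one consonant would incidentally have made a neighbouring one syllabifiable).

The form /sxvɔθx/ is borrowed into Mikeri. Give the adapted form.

lɔxɔvɔθxɔ

Substitution: /s/ → /l/, giving /lxvɔθx/.
Syllabifying with onset maximization leaves /l/, /x/, /x/ stranded (at most one coda consonant is licensed; onsets are limited to one consonant).
Inserting the epenthetic vowel yields /l/ → /lɔ/, /x/ → /xɔ/, /x/ → /xɔ/.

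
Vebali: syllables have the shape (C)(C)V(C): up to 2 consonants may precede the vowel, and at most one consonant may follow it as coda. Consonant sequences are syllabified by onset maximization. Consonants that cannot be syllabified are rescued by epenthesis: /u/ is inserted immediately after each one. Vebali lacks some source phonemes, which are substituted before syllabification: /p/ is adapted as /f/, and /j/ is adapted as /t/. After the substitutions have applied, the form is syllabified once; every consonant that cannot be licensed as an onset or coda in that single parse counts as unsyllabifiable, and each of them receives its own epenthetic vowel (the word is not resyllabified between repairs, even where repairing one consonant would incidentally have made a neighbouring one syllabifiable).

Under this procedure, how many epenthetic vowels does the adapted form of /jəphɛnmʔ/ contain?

After substitution the input is /təfhɛnmʔ/.
The unsyllabifiable consonants are /m/, /ʔ/; each receives one epenthetic vowel.

2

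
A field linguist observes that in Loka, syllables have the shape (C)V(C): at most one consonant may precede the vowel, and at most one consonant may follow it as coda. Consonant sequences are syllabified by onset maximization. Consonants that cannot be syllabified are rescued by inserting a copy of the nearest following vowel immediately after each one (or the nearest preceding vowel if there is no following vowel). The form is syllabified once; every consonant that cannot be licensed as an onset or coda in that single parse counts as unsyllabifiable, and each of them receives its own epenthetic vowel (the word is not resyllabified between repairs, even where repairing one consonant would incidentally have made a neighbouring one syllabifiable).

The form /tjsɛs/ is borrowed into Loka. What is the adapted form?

tɛjɛsɛs

The consonants /t/, /j/ cannot be parsed into a legal (C)V(C) syllable (at most one coda consonant is licensed; onsets are limited to one consonant).
Each unlicensed consonant becomes the onset of a new syllable: /t/ → /tɛ/, /j/ → /jɛ/.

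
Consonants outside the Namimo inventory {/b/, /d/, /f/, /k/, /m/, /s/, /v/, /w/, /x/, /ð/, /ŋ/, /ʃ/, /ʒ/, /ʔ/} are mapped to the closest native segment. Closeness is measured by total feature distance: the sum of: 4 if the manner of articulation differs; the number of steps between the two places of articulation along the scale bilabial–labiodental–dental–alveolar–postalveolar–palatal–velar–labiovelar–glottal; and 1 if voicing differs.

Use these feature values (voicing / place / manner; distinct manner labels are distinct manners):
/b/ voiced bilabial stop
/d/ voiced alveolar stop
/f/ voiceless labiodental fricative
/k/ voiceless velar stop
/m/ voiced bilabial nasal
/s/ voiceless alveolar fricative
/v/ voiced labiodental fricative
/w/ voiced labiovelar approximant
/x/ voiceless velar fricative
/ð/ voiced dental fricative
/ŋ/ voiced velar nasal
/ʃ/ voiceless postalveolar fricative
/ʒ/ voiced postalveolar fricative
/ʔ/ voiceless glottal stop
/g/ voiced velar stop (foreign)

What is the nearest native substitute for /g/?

k

/k/ is closest: same manner (stop), place distance 0 (velar→velar), voicing differs (+1); total 1. Next closest is /d/ at distance 3.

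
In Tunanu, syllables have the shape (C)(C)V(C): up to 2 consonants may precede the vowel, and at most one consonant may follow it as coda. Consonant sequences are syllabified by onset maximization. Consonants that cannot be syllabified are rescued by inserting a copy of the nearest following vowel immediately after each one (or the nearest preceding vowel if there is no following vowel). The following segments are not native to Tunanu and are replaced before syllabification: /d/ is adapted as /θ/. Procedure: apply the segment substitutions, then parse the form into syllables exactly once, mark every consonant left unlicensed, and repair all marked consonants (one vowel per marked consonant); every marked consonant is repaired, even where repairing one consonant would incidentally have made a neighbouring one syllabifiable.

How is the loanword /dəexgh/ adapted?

Substitution: /d/ → /θ/, giving /θəexgh/.
Under (C)(C)V(C), the unsyllabifiable consonants are /g/, /h/ (at most one coda consonant is licensed; onsets may contain at most 2 consonants).
Inserting the epenthetic vowel yields /g/ → /ge/, /h/ → /he/.

θəexgehe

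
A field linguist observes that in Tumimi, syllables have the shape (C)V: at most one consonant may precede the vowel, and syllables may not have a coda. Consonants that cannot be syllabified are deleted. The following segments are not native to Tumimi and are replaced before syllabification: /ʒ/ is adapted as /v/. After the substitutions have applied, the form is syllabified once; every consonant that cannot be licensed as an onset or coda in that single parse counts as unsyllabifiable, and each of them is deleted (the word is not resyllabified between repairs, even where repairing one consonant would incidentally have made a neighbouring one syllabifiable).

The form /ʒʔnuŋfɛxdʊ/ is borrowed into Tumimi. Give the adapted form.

Substitution: /ʒ/ → /v/, giving /vʔnuŋfɛxdʊ/.
Syllabifying with onset maximization leaves /v/, /ʔ/, /ŋ/, /x/ stranded (no codas are permitted; onsets are limited to one consonant).
Deletion applies to /v/, /ʔ/, /ŋ/, /x/.

nufɛdʊ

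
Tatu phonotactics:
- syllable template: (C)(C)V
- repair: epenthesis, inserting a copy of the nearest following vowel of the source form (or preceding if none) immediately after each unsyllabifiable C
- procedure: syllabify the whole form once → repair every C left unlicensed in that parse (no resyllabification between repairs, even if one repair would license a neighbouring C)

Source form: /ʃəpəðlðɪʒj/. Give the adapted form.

The consonants /ð/, /ʒ/, /j/ cannot be parsed into a legal (C)(C)V syllable (no codas are permitted; onsets may contain at most 2 consonants).
Inserting the epenthetic vowel yields /ð/ → /ðɪ/, /ʒ/ → /ʒɪ/, /j/ → /jɪ/.

ʃəpəðɪlðɪʒɪjɪ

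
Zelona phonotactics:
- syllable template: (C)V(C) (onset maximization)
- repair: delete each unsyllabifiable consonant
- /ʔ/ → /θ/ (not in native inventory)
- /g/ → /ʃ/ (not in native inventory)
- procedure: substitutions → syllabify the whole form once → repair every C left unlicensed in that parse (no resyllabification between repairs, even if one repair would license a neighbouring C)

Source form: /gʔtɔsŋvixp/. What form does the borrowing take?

tɔsvix

Substitution: /g/ → /ʃ/, /ʔ/ → /θ/, giving /ʃθtɔsŋvixp/.
Syllabifying with onset maximization leaves /ʃ/, /θ/, /ŋ/, /p/ stranded (at most one coda consonant is licensed; onsets are limited to one consonant).
Each unlicensed consonant is deleted: /ʃ/, /θ/, /ŋ/, /p/.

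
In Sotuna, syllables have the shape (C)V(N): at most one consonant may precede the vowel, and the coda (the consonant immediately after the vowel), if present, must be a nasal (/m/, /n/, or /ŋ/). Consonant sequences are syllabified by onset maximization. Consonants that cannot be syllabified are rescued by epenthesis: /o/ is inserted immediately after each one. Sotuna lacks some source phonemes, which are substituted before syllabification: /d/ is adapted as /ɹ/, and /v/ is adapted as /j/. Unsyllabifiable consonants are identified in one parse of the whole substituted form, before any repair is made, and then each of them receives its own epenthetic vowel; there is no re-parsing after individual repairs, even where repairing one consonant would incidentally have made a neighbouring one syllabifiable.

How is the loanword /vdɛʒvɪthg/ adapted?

joɹɛʒojɪtohogo

Substitution: /v/ → /j/, /d/ → /ɹ/, giving /jɹɛʒjɪthg/.
Under (C)V(N), the unsyllabifiable consonants are /j/, /ʒ/, /t/, /h/, /g/ (only a nasal (/m/, /n/, or /ŋ/) is licensed in coda position; onsets are limited to one consonant).
Each unlicensed consonant becomes the onset of a new syllable: /j/ → /jo/, /ʒ/ → /ʒo/, /t/ → /to/, /h/ → /ho/, /g/ → /go/.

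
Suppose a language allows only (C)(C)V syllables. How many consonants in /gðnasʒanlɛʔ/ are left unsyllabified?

Under (C)(C)V, the unsyllabifiable consonants are /g/, /ʔ/ (no codas are permitted; onsets may contain at most 2 consonants).

2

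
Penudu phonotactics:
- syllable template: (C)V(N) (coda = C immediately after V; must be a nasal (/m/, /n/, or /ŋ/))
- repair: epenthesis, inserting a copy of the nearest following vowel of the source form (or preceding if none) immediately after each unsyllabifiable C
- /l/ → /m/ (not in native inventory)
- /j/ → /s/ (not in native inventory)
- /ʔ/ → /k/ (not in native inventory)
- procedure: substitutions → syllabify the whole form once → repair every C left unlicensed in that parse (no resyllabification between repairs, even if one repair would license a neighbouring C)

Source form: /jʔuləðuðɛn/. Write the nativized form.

sukuməðuðɛn

Substitution: /j/ → /s/, /ʔ/ → /k/, /l/ → /m/, giving /skuməðuðɛn/.
Syllabifying with onset maximization leaves /s/ stranded (only a nasal (/m/, /n/, or /ŋ/) is licensed in coda position; onsets are limited to one consonant).
Epenthesis after each stranded consonant: /s/ → /su/.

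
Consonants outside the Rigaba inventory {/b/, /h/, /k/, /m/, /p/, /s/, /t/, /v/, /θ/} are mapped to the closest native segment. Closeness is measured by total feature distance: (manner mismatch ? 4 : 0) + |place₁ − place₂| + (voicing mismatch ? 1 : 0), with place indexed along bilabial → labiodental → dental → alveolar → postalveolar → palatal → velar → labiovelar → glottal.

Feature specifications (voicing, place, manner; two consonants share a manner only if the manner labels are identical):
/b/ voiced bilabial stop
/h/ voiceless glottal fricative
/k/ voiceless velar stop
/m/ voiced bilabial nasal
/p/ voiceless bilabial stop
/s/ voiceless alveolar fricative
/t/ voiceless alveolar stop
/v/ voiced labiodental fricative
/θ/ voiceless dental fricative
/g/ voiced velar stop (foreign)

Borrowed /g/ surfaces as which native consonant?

/k/ is closest: same manner (stop), place distance 0 (velar→velar), voicing differs (+1); total 1. Next closest is /t/ at distance 4.

k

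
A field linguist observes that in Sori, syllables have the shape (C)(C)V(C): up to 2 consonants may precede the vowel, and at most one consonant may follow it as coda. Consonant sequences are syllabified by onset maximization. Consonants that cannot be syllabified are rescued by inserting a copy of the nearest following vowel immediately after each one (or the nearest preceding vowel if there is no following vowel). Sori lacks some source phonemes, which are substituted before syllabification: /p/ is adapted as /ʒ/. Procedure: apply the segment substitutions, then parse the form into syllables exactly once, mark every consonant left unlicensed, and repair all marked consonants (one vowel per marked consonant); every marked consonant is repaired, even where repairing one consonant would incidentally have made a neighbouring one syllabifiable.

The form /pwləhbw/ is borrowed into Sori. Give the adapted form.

Substitution: /p/ → /ʒ/, giving /ʒwləhbw/.
Syllabifying with onset maximization leaves /ʒ/, /b/, /w/ stranded (at most one coda consonant is licensed; onsets may contain at most 2 consonants).
Inserting the epenthetic vowel yields /ʒ/ → /ʒə/, /b/ → /bə/, /w/ → /wə/.

ʒəwləhbəwə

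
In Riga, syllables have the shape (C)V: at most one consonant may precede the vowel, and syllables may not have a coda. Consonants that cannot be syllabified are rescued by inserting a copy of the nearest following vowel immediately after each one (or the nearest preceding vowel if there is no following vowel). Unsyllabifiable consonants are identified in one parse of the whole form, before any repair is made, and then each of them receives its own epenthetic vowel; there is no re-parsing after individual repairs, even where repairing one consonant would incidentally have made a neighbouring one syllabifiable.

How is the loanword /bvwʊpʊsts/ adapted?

bʊvʊwʊpʊsʊtʊsʊ

Syllabifying with onset maximization leaves /b/, /v/, /s/, /t/, /s/ stranded (no codas are permitted; onsets are limited to one consonant).
Each unlicensed consonant becomes the onset of a new syllable: /b/ → /bʊ/, /v/ → /vʊ/, /s/ → /sʊ/, /t/ → /tʊ/, /s/ → /sʊ/.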